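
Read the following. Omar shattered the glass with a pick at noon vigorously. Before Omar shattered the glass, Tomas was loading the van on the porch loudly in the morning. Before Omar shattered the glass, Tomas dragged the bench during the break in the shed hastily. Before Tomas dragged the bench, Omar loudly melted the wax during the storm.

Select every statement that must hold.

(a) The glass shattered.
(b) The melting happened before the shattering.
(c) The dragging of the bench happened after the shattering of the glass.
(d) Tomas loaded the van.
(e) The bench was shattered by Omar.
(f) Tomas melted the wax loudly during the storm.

(a) Entailed — 'Omar shattered the glass' is causative; it entails the inchoative 'the glass shattered'.
(b) Entailed — the narrative places the melting before the shattering.
(c) Not entailed — the narrative places the dragging before the shattering, not after.
(d) Not entailed — 'was loading' is progressive on an accomplishment; it does not entail the completed 'loaded'.
(e) Not entailed — Omar shattered the glass, not the bench; the bench belongs to the dragging event.
(f) Not entailed — the passage has Omar melting the wax, not Tomas.

(a), (b)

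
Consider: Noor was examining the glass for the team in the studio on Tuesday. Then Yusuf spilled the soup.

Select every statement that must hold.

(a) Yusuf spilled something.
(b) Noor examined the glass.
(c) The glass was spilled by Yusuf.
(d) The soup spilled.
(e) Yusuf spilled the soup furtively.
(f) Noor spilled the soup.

(a) Entailed — generalizing the patient leaves a sub-description the original still satisfies.
(b) Entailed — 'examine' is an activity; 'was examining' entails that some examining happened, so 'examined' holds.
(c) Not entailed — Yusuf spilled the soup, not the glass; the glass belongs to the examining event.
(d) Entailed — 'Yusuf spilled the soup' is causative; it entails the inchoative 'the soup spilled'.
(e) Not entailed — 'furtively' adds information not in the original event.
(f) Not entailed — the passage has Yusuf spilling the soup, not Noor.

(a), (b), (d)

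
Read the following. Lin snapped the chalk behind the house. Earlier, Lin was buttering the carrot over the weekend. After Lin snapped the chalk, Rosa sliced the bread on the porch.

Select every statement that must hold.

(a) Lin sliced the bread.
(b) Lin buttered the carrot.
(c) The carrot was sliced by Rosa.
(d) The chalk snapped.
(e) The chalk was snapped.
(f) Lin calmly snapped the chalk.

(d), (e)

(a) Not entailed — the passage has Rosa slicing the bread, not Lin.
(b) Not entailed — 'was buttering' is progressive on an accomplishment; it does not entail the completed 'buttered'.
(c) Not entailed — Rosa sliced the bread, not the carrot; the carrot belongs to the buttering event.
(d) Entailed — 'Lin snapped the chalk' is causative; it entails the inchoative 'the chalk snapped'.
(e) Entailed — every conjunct here is already in the original snapping event.
(f) Not entailed — 'calmly' adds information not in the original event.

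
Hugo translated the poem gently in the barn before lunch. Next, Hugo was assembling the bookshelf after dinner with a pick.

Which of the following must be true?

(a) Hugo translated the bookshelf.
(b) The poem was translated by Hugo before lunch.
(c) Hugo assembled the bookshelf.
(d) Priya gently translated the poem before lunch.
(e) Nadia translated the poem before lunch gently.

(b)

(a) Not entailed — Hugo translated the poem, not the bookshelf; the bookshelf belongs to the assembling event.
(b) Entailed — dropping 'in the barn', 'gently' leaves a sub-description the original still satisfies.
(c) Not entailed — 'was assembling' is progressive on an accomplishment; it does not entail the completed 'assembled'.
(d) Not entailed — the passage has Hugo translating the poem, not Priya.
(e) Not entailed — the passage has Hugo translating the poem, not Nadia.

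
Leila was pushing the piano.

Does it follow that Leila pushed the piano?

yes

'push' is atelic; if Leila was pushing the piano, then Leila pushed the piano (for some time).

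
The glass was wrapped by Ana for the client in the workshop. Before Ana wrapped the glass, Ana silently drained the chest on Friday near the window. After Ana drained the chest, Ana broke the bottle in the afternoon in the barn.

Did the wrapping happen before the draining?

no

The narrative orders the draining before the wrapping.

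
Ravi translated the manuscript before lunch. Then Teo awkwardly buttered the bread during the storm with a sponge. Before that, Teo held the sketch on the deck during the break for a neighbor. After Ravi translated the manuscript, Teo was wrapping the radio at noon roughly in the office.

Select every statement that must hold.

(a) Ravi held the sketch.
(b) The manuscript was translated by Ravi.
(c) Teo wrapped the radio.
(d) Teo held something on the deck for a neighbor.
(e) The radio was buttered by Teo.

(b), (d)

(a) Not entailed — the passage has Teo holding the sketch, not Ravi.
(b) Entailed — the original entails any weakening of itself; this just drops 'before lunch'.
(c) Not entailed — 'was wrapping' is progressive on an accomplishment; it does not entail the completed 'wrapped'.
(d) Entailed — this follows by dropping conjuncts from the holding event's description.
(e) Not entailed — Teo buttered the bread, not the radio; the radio belongs to the wrapping event.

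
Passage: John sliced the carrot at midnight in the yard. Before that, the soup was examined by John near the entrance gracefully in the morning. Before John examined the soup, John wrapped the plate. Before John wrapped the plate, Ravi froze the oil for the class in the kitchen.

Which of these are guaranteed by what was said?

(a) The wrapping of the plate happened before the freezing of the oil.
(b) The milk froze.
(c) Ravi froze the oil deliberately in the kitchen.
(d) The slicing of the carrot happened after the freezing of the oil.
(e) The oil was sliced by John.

(d)

(a) Not entailed — the narrative places the freezing before the wrapping, not after.
(b) Not entailed — the oil is what froze, not the milk.
(c) Not entailed — 'deliberately' adds information not in the original event.
(d) Entailed — the narrative places the freezing before the slicing.
(e) Not entailed — John sliced the carrot, not the oil; the oil belongs to the freezing event.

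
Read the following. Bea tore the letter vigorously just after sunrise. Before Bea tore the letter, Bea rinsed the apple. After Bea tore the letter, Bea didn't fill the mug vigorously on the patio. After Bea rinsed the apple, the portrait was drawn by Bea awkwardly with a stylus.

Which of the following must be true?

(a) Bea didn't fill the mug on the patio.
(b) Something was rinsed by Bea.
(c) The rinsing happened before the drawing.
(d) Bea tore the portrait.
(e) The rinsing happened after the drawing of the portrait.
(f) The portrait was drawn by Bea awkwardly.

(a) Not entailed — dropping 'vigorously' under negation is not valid — the original leaves open that Bea filled the mug some other way.
(b) Entailed — this follows by dropping conjuncts from the rinsing event's description.
(c) Entailed — the narrative places the rinsing before the drawing.
(d) Not entailed — Bea tore the letter, not the portrait; the portrait belongs to the drawing event.
(e) Not entailed — the narrative places the rinsing before the drawing, not after.
(f) Entailed — every conjunct here is already in the original drawing event.

(b), (c), (f)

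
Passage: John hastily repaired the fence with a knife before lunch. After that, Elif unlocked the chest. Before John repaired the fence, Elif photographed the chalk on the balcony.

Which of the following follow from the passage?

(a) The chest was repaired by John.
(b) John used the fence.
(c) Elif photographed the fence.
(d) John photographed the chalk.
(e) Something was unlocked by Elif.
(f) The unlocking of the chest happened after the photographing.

(a) Not entailed — John repaired the fence, not the chest; the chest belongs to the unlocking event.
(b) Not entailed — the fence is the patient, not an instrument — John used a knife.
(c) Not entailed — Elif photographed the chalk, not the fence; the fence belongs to the repairing event.
(d) Not entailed — the passage has Elif photographing the chalk, not John.
(e) Entailed — generalizing the patient leaves a sub-description the original still satisfies.
(f) Entailed — the narrative places the photographing before the unlocking.

(e), (f)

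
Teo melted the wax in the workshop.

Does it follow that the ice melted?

no

Nothing is said about any ice; only the wax is affected.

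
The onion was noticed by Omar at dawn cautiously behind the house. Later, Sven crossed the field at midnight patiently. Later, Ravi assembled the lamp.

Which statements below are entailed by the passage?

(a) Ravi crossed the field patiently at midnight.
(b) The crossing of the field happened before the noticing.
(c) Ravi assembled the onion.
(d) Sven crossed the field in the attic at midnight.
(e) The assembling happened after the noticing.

(a) Not entailed — the passage has Sven crossing the field, not Ravi.
(b) Not entailed — the narrative places the noticing before the crossing, not after.
(c) Not entailed — Ravi assembled the lamp, not the onion; the onion belongs to the noticing event.
(d) Not entailed — 'in the attic' adds information not in the original event.
(e) Entailed — the narrative places the noticing before the assembling.

(e)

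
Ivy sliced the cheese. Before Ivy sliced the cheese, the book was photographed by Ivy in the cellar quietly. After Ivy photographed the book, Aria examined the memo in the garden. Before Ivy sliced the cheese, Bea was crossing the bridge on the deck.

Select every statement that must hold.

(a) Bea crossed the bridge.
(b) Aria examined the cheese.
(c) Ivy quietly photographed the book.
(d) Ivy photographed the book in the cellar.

(c), (d)

(a) Not entailed — 'was crossing' is progressive on an accomplishment; it does not entail the completed 'crossed'.
(b) Not entailed — Aria examined the memo, not the cheese; the cheese belongs to the slicing event.
(c) Entailed — every conjunct here is already in the original photographing event.
(d) Entailed — this follows by dropping conjuncts from the photographing event's description.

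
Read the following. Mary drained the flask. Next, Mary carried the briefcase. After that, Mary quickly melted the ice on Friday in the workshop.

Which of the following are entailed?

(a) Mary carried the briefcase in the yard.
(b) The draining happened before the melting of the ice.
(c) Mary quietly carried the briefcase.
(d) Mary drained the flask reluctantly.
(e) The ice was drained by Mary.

(b)

(a) Not entailed — 'in the yard' adds information not in the original event.
(b) Entailed — the narrative places the draining before the melting.
(c) Not entailed — 'quietly' adds information not in the original event.
(d) Not entailed — 'reluctantly' adds information not in the original event.
(e) Not entailed — Mary drained the flask, not the ice; the ice belongs to the melting event.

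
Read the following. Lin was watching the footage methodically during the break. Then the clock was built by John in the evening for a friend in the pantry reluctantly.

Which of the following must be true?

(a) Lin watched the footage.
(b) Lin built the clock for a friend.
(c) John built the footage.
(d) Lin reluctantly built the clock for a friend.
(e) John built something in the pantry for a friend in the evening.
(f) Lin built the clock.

(a) Entailed — 'watch' is an activity; 'was watching' entails that some watching happened, so 'watched' holds.
(b) Not entailed — the passage has John building the clock, not Lin.
(c) Not entailed — John built the clock, not the footage; the footage belongs to the watching event.
(d) Not entailed — the passage has John building the clock, not Lin.
(e) Entailed — every conjunct here is already in the original building event.
(f) Not entailed — the passage has John building the clock, not Lin.

(a), (e)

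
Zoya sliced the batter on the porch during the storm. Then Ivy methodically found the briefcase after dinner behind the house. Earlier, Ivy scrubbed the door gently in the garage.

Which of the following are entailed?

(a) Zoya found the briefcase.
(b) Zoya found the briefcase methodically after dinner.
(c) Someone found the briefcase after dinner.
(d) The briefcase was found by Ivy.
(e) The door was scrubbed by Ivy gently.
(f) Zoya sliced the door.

(c), (d), (e)

(a) Not entailed — the passage has Ivy finding the briefcase, not Zoya.
(b) Not entailed — the passage has Ivy finding the briefcase, not Zoya.
(c) Entailed — dropping 'methodically', 'behind the house' and generalizing the agent leaves a sub-description the original still satisfies.
(d) Entailed — the original entails any weakening of itself; this just drops 'methodically', 'behind the house', 'after dinner'.
(e) Entailed — every conjunct here is already in the original scrubbing event.
(f) Not entailed — Zoya sliced the batter, not the door; the door belongs to the scrubbing event.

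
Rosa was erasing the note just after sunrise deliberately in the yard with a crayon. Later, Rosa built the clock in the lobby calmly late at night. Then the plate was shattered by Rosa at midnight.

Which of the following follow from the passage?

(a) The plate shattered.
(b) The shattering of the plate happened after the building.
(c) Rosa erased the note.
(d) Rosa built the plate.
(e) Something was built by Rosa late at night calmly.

(a), (b), (e)

(a) Entailed — 'Rosa shattered the plate' is causative; it entails the inchoative 'the plate shattered'.
(b) Entailed — the narrative places the building before the shattering.
(c) Not entailed — 'was erasing' is progressive on an accomplishment; it does not entail the completed 'erased'.
(d) Not entailed — Rosa built the clock, not the plate; the plate belongs to the shattering event.
(e) Entailed — every conjunct here is already in the original building event.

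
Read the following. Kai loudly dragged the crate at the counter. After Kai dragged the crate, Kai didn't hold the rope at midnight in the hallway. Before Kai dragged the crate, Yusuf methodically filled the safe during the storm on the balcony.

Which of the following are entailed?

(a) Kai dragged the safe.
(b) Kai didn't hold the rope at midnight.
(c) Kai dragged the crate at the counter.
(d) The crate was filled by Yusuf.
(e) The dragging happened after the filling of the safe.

(c), (e)

(a) Not entailed — Kai dragged the crate, not the safe; the safe belongs to the filling event.
(b) Not entailed — dropping 'in the hallway' under negation is not valid — the original leaves open that Kai held the rope some other way.
(c) Entailed — every conjunct here is already in the original dragging event.
(d) Not entailed — Yusuf filled the safe, not the crate; the crate belongs to the dragging event.
(e) Entailed — the narrative places the filling before the dragging.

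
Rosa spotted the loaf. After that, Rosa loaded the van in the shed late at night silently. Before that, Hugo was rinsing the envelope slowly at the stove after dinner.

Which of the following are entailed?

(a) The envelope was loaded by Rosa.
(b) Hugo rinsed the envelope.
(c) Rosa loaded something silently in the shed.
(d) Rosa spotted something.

(a) Not entailed — Rosa loaded the van, not the envelope; the envelope belongs to the rinsing event.
(b) Entailed — 'rinse' is an activity; 'was rinsing' entails that some rinsing happened, so 'rinsed' holds.
(c) Entailed — every conjunct here is already in the original loading event.
(d) Entailed — the original entails any weakening of itself; this just generalizes the patient.

(b), (c), (d)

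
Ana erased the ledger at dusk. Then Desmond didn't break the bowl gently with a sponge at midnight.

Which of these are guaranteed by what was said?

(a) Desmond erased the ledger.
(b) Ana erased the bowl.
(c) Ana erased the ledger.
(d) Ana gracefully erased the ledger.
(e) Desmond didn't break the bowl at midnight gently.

(a) Not entailed — the passage has Ana erasing the ledger, not Desmond.
(b) Not entailed — Ana erased the ledger, not the bowl; the bowl belongs to the breaking event.
(c) Entailed — every conjunct here is already in the original erasing event.
(d) Not entailed — 'gracefully' adds information not in the original event.
(e) Not entailed — dropping 'with a sponge' under negation is not valid — the original leaves open that Desmond broke the bowl some other way.

(c)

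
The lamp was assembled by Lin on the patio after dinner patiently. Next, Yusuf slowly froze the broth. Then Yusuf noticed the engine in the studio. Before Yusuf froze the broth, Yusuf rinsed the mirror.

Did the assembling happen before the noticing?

yes

The narrative orders the assembling before the noticing.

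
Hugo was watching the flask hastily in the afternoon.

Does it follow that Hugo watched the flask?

'watch' is atelic; if Hugo was watching the flask, then Hugo watched the flask (for some time).

yes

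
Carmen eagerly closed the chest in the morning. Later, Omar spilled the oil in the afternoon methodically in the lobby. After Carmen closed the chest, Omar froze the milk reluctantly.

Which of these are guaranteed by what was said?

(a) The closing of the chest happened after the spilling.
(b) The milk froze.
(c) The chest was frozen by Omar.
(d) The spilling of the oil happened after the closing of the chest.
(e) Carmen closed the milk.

(a) Not entailed — the narrative places the closing before the spilling, not after.
(b) Entailed — 'Omar froze the milk' is causative; it entails the inchoative 'the milk froze'.
(c) Not entailed — Omar froze the milk, not the chest; the chest belongs to the closing event.
(d) Entailed — the narrative places the closing before the spilling.
(e) Not entailed — Carmen closed the chest, not the milk; the milk belongs to the freezing event.

(b), (d)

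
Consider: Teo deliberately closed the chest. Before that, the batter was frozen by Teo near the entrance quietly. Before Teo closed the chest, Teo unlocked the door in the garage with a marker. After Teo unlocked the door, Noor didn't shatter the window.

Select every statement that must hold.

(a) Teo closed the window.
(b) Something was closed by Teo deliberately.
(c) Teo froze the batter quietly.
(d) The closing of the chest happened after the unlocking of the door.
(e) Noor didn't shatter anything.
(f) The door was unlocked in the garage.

(b), (c), (d), (f)

(a) Not entailed — Teo closed the chest, not the window; the window belongs to the shattering event.
(b) Entailed — this follows by dropping conjuncts from the closing event's description.
(c) Entailed — dropping 'near the entrance' leaves a sub-description the original still satisfies.
(d) Entailed — the narrative places the unlocking before the closing.
(e) Not entailed — the original only denies this specific event; Noor may have shattered something else.
(f) Entailed — the original entails any weakening of itself; this just drops 'with a marker' and generalizes the agent.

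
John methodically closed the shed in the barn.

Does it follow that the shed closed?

'John closed the shed' is the causative; it entails the inchoative 'the shed closed'.

yes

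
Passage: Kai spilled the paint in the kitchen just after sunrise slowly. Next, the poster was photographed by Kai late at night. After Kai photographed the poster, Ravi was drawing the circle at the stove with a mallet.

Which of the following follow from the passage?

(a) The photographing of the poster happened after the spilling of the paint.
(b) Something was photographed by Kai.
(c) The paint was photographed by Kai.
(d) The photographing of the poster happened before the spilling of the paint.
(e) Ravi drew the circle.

(a), (b)

(a) Entailed — the narrative places the spilling before the photographing.
(b) Entailed — this follows by dropping conjuncts from the photographing event's description.
(c) Not entailed — Kai photographed the poster, not the paint; the paint belongs to the spilling event.
(d) Not entailed — the narrative places the spilling before the photographing, not after.
(e) Not entailed — 'was drawing' is progressive on an accomplishment; it does not entail the completed 'drew'.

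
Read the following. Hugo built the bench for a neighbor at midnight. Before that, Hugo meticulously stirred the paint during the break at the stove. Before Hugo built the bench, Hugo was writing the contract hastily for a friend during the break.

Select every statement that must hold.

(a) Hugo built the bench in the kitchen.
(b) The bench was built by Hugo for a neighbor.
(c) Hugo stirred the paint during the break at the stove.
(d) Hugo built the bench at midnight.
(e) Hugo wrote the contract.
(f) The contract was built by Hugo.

(a) Not entailed — 'in the kitchen' adds information not in the original event.
(b) Entailed — this follows by dropping conjuncts from the building event's description.
(c) Entailed — the original entails any weakening of itself; this just drops 'meticulously'.
(d) Entailed — every conjunct here is already in the original building event.
(e) Not entailed — 'was writing' is progressive on an accomplishment; it does not entail the completed 'wrote'.
(f) Not entailed — Hugo built the bench, not the contract; the contract belongs to the writing event.

(b), (c), (d)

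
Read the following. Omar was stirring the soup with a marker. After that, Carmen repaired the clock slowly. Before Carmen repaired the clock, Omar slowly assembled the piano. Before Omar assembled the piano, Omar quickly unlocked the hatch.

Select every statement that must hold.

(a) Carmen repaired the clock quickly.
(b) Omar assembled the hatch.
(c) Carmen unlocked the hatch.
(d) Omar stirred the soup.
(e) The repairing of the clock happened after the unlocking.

(a) Not entailed — 'quickly' adds a manner not in (and inconsistent with) the original.
(b) Not entailed — Omar assembled the piano, not the hatch; the hatch belongs to the unlocking event.
(c) Not entailed — the passage has Omar unlocking the hatch, not Carmen.
(d) Entailed — 'stir' is an activity; 'was stirring' entails that some stirring happened, so 'stirred' holds.
(e) Entailed — the narrative places the unlocking before the repairing.

(d), (e)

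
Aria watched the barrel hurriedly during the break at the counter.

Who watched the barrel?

Aria

'Aria' marks the agent of the watching event.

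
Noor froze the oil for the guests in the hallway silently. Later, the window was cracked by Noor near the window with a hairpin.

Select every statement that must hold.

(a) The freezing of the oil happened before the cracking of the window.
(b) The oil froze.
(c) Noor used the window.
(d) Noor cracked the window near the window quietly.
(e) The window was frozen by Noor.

(a), (b)

(a) Entailed — the narrative places the freezing before the cracking.
(b) Entailed — 'Noor froze the oil' is causative; it entails the inchoative 'the oil froze'.
(c) Not entailed — the window is the patient, not an instrument — Noor used a hairpin.
(d) Not entailed — 'quietly' adds information not in the original event.
(e) Not entailed — Noor froze the oil, not the window; the window belongs to the cracking event.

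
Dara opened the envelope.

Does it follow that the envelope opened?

yes

'Dara opened the envelope' is the causative; it entails the inchoative 'the envelope opened'.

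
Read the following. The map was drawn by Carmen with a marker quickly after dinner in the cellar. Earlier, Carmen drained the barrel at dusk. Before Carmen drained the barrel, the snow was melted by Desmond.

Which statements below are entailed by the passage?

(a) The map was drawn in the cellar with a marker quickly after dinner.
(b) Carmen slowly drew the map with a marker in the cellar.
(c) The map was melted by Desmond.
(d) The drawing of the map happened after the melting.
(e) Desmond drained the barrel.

(a) Entailed — the original entails any weakening of itself; this just generalizes the agent.
(b) Not entailed — 'slowly' adds a manner not in (and inconsistent with) the original.
(c) Not entailed — Desmond melted the snow, not the map; the map belongs to the drawing event.
(d) Entailed — the narrative places the melting before the drawing.
(e) Not entailed — the passage has Carmen draining the barrel, not Desmond.

(a), (d)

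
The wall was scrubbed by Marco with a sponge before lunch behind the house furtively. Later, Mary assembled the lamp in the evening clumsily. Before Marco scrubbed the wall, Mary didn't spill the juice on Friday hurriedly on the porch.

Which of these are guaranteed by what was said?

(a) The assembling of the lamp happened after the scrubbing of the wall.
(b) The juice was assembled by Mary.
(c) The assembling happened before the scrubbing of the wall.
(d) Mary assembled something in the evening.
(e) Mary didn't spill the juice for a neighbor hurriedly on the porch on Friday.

(a) Entailed — the narrative places the scrubbing before the assembling.
(b) Not entailed — Mary assembled the lamp, not the juice; the juice belongs to the spilling event.
(c) Not entailed — the narrative places the scrubbing before the assembling, not after.
(d) Entailed — this follows by dropping conjuncts from the assembling event's description.
(e) Entailed — under negation, adding a further restriction is entailed: if no such spilling event occurred, none occurred for a neighbor either.

(a), (d), (e)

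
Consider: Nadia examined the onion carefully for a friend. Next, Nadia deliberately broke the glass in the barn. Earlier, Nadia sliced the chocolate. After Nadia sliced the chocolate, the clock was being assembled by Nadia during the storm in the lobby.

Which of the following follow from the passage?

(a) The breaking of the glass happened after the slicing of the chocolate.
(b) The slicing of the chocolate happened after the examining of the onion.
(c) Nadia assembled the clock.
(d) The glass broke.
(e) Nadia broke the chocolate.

(a), (d)

(a) Entailed — the narrative places the slicing before the breaking.
(b) Not entailed — the narrative doesn't order the examining relative to the slicing.
(c) Not entailed — 'was assembling' is progressive on an accomplishment; it does not entail the completed 'assembled'.
(d) Entailed — 'Nadia broke the glass' is causative; it entails the inchoative 'the glass broke'.
(e) Not entailed — Nadia broke the glass, not the chocolate; the chocolate belongs to the slicing event.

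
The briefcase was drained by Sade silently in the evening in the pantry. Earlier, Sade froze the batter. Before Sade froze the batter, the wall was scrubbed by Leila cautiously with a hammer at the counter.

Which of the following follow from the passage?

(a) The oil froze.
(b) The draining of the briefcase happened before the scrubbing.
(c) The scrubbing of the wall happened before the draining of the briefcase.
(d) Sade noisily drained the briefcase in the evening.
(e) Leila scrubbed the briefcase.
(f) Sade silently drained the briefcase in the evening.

(a) Not entailed — the batter is what froze, not the oil.
(b) Not entailed — the narrative places the scrubbing before the draining, not after.
(c) Entailed — the narrative places the scrubbing before the draining.
(d) Not entailed — 'noisily' adds a manner not in (and inconsistent with) the original.
(e) Not entailed — Leila scrubbed the wall, not the briefcase; the briefcase belongs to the draining event.
(f) Entailed — this follows by dropping conjuncts from the draining event's description.

(c), (f)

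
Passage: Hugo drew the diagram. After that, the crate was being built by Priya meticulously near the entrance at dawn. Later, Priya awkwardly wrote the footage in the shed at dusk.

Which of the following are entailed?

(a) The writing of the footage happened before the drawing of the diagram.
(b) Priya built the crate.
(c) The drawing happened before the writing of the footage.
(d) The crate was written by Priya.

(a) Not entailed — the narrative places the drawing before the writing, not after.
(b) Not entailed — 'was building' is progressive on an accomplishment; it does not entail the completed 'built'.
(c) Entailed — the narrative places the drawing before the writing.
(d) Not entailed — Priya wrote the footage, not the crate; the crate belongs to the building event.

(c)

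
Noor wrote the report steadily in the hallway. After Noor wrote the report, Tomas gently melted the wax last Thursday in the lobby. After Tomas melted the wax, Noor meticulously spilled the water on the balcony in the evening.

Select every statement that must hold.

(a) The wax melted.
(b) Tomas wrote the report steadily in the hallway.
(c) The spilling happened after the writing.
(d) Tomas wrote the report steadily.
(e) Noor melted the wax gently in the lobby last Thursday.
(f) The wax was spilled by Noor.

(a) Entailed — 'Tomas melted the wax' is causative; it entails the inchoative 'the wax melted'.
(b) Not entailed — the passage has Noor writing the report, not Tomas.
(c) Entailed — the narrative places the writing before the spilling.
(d) Not entailed — the passage has Noor writing the report, not Tomas.
(e) Not entailed — the passage has Tomas melting the wax, not Noor.
(f) Not entailed — Noor spilled the water, not the wax; the wax belongs to the melting event.

(a), (c)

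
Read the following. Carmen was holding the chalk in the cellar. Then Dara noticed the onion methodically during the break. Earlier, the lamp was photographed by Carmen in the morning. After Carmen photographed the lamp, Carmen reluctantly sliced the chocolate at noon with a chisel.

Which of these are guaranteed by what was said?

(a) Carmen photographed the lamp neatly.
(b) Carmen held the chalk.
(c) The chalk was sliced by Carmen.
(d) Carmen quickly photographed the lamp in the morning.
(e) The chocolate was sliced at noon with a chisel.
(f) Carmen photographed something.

(a) Not entailed — 'neatly' adds information not in the original event.
(b) Entailed — 'hold' is an activity; 'was holding' entails that some holding happened, so 'held' holds.
(c) Not entailed — Carmen sliced the chocolate, not the chalk; the chalk belongs to the holding event.
(d) Not entailed — 'quickly' adds information not in the original event.
(e) Entailed — the original entails any weakening of itself; this just drops 'reluctantly' and generalizes the agent.
(f) Entailed — the original entails any weakening of itself; this just drops 'in the morning' and generalizes the patient.

(b), (e), (f)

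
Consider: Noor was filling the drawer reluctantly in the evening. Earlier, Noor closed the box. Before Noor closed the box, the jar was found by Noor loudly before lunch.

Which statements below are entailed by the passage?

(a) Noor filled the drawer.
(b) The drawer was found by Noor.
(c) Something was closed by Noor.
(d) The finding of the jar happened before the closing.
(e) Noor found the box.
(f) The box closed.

(c), (d), (f)

(a) Not entailed — 'was filling' is progressive on an accomplishment; it does not entail the completed 'filled'.
(b) Not entailed — Noor found the jar, not the drawer; the drawer belongs to the filling event.
(c) Entailed — generalizing the patient leaves a sub-description the original still satisfies.
(d) Entailed — the narrative places the finding before the closing.
(e) Not entailed — Noor found the jar, not the box; the box belongs to the closing event.
(f) Entailed — 'Noor closed the box' is causative; it entails the inchoative 'the box closed'.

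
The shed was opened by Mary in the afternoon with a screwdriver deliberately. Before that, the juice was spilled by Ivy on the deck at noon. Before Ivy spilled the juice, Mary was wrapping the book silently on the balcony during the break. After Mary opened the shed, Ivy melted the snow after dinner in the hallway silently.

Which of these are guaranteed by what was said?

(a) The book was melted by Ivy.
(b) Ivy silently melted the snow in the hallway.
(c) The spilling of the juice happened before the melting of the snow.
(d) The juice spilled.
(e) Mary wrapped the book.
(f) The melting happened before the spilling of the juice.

(b), (c), (d)

(a) Not entailed — Ivy melted the snow, not the book; the book belongs to the wrapping event.
(b) Entailed — the original entails any weakening of itself; this just drops 'after dinner'.
(c) Entailed — the narrative places the spilling before the melting.
(d) Entailed — 'Ivy spilled the juice' is causative; it entails the inchoative 'the juice spilled'.
(e) Not entailed — 'was wrapping' is progressive on an accomplishment; it does not entail the completed 'wrapped'.
(f) Not entailed — the narrative places the spilling before the melting, not after.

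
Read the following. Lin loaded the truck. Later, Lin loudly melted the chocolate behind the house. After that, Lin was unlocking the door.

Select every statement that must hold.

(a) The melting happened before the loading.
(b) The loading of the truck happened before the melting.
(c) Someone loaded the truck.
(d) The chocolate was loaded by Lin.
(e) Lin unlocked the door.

(b), (c)

(a) Not entailed — the narrative places the loading before the melting, not after.
(b) Entailed — the narrative places the loading before the melting.
(c) Entailed — the original entails any weakening of itself; this just generalizes the agent.
(d) Not entailed — Lin loaded the truck, not the chocolate; the chocolate belongs to the melting event.
(e) Not entailed — 'was unlocking' is progressive on an accomplishment; it does not entail the completed 'unlocked'.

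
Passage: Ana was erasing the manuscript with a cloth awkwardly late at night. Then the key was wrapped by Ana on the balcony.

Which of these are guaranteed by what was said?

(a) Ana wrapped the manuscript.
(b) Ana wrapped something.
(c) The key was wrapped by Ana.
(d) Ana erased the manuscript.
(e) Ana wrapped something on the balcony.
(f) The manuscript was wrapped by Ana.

(a) Not entailed — Ana wrapped the key, not the manuscript; the manuscript belongs to the erasing event.
(b) Entailed — dropping 'on the balcony' and generalizing the patient leaves a sub-description the original still satisfies.
(c) Entailed — every conjunct here is already in the original wrapping event.
(d) Not entailed — 'was erasing' is progressive on an accomplishment; it does not entail the completed 'erased'.
(e) Entailed — generalizing the patient leaves a sub-description the original still satisfies.
(f) Not entailed — Ana wrapped the key, not the manuscript; the manuscript belongs to the erasing event.

(b), (c), (e)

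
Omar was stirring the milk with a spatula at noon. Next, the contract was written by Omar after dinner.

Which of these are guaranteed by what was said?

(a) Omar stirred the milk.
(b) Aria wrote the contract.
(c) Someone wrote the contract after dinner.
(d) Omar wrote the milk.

(a), (c)

(a) Entailed — 'stir' is an activity; 'was stirring' entails that some stirring happened, so 'stirred' holds.
(b) Not entailed — the passage has Omar writing the contract, not Aria.
(c) Entailed — this follows by dropping conjuncts from the writing event's description.
(d) Not entailed — Omar wrote the contract, not the milk; the milk belongs to the stirring event.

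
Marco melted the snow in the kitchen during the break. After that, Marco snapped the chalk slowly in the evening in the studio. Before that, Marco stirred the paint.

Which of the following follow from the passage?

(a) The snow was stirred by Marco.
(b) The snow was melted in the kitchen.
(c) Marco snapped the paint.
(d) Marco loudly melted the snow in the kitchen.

(a) Not entailed — Marco stirred the paint, not the snow; the snow belongs to the melting event.
(b) Entailed — this follows by dropping conjuncts from the melting event's description.
(c) Not entailed — Marco snapped the chalk, not the paint; the paint belongs to the stirring event.
(d) Not entailed — 'loudly' adds information not in the original event.

(b)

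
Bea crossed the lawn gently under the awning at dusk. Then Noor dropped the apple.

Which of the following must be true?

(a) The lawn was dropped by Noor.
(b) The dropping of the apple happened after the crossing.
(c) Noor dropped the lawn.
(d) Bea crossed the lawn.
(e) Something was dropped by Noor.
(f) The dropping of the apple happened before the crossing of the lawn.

(b), (d), (e)

(a) Not entailed — Noor dropped the apple, not the lawn; the lawn belongs to the crossing event.
(b) Entailed — the narrative places the crossing before the dropping.
(c) Not entailed — Noor dropped the apple, not the lawn; the lawn belongs to the crossing event.
(d) Entailed — dropping 'at dusk', 'gently', 'under the awning' leaves a sub-description the original still satisfies.
(e) Entailed — every conjunct here is already in the original dropping event.
(f) Not entailed — the narrative places the crossing before the dropping, not after.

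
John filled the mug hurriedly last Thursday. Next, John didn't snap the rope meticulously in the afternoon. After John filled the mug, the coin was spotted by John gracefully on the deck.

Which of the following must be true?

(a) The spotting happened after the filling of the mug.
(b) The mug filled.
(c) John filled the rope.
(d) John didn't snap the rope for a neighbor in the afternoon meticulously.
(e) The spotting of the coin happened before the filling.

(a) Entailed — the narrative places the filling before the spotting.
(b) Entailed — 'John filled the mug' is causative; it entails the inchoative 'the mug filled'.
(c) Not entailed — John filled the mug, not the rope; the rope belongs to the snapping event.
(d) Entailed — under negation, adding a further restriction is entailed: if no such snapping event occurred, none occurred for a neighbor either.
(e) Not entailed — the narrative places the filling before the spotting, not after.

(a), (b), (d)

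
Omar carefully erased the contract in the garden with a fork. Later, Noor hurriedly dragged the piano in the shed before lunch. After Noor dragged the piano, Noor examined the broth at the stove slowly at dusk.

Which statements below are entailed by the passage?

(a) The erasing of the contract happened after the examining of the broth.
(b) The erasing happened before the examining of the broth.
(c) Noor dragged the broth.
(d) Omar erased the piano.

(b)

(a) Not entailed — the narrative places the erasing before the examining, not after.
(b) Entailed — the narrative places the erasing before the examining.
(c) Not entailed — Noor dragged the piano, not the broth; the broth belongs to the examining event.
(d) Not entailed — Omar erased the contract, not the piano; the piano belongs to the dragging event.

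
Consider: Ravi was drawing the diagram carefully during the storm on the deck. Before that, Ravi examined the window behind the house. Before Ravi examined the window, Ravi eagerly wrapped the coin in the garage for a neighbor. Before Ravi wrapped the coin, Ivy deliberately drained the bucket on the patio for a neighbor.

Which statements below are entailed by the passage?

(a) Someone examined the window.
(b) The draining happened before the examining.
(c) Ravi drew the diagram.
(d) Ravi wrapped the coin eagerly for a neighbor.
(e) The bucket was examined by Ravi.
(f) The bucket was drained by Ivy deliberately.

(a), (b), (d), (f)

(a) Entailed — every conjunct here is already in the original examining event.
(b) Entailed — the narrative places the draining before the examining.
(c) Not entailed — 'was drawing' is progressive on an accomplishment; it does not entail the completed 'drew'.
(d) Entailed — dropping 'in the garage' leaves a sub-description the original still satisfies.
(e) Not entailed — Ravi examined the window, not the bucket; the bucket belongs to the draining event.
(f) Entailed — this follows by dropping conjuncts from the draining event's description.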